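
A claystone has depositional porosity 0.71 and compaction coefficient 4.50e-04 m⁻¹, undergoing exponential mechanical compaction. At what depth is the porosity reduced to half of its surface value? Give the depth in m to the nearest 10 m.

Working in km (1 km = 1000 m; k in km⁻¹ = k in m⁻¹ × 1000):
φ/φ₀ = 1/2 ⇒ exp(−k·d) = 1/2 ⇒ d = ln(2) / k
d = 0.6931 / 0.45 = 1.540 km

1540 m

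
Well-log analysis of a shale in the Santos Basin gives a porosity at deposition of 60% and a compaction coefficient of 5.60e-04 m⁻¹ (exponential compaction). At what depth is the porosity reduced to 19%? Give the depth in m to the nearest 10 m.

Working in km (1 km = 1000 m; c in km⁻¹ = c in m⁻¹ × 1000):
Invert Athy's law: d = ln(n₀/n) / c
d = ln(0.6/0.19) / 0.56 = ln(3.158) / 0.56 = 1.1499 / 0.56 = 2.053 km

2050 m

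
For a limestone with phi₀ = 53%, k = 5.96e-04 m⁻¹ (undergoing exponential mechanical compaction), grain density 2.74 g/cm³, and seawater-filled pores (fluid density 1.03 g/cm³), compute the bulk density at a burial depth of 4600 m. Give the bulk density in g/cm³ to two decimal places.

Working in km (1 km = 1000 m; k in km⁻¹ = k in m⁻¹ × 1000):
Porosity at depth: phi = 0.53·exp(−0.596×4.6) = 0.53×0.0645 = 0.0342
Bulk density: ρ_b = (1−phi)ρ_g + phi·ρ_f = 0.9658×2.74 + 0.0342×1.03
       = 2.646 + 0.035 = 2.682 g/cm³

2.68 g/cm³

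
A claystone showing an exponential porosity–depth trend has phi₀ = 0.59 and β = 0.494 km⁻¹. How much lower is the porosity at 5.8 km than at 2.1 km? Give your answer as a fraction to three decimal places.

phi(2.1) = 0.59·e^(−0.494×2.1) = 0.2091
phi(5.8) = 0.59·e^(−0.494×5.8) = 0.0336
Δphi = 0.2091 − 0.0336 = 0.1755

0.175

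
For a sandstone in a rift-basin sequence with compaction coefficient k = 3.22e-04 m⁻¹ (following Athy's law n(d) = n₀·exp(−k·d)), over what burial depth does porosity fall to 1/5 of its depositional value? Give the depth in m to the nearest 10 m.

Working in km (1 km = 1000 m; k in km⁻¹ = k in m⁻¹ × 1000):
n/n₀ = 1/5 ⇒ exp(−k·d) = 1/5 ⇒ d = ln(5) / k
d = 1.6094 / 0.322 = 4.998 km

5000 m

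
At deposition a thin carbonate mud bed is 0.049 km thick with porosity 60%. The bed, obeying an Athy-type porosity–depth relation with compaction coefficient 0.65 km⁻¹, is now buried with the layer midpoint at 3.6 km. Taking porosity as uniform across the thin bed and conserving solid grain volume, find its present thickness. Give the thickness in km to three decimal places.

Porosity at 3.6 km: n = 0.6·exp(−0.65×3.6) = 0.0578
Solid-volume conservation: h(1−n) = h₀(1−n₀) ⇒ h = h₀·(1−n₀)/(1−n)
h = 0.049 × (1 − 0.6)/(1 − 0.0578) = 0.049 × 0.4245 = 0.0208 km

0.021 km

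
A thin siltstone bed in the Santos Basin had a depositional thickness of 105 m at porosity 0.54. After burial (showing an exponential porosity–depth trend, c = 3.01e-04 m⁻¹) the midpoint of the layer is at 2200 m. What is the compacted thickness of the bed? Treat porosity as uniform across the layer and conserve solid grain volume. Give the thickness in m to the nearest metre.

67 m

Working in km (1 km = 1000 m; c in km⁻¹ = c in m⁻¹ × 1000):
Porosity at 2.2 km: phi = 0.54·exp(−0.301×2.2) = 0.2785
Solid-volume conservation: h(1−phi) = h₀(1−phi₀) ⇒ h = h₀·(1−phi₀)/(1−phi)
h = 0.105 × (1 − 0.54)/(1 − 0.2785) = 0.105 × 0.6375 = 0.0669 km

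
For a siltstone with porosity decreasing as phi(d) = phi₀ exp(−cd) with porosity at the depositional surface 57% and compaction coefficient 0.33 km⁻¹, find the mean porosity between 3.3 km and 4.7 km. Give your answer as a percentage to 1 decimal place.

15.4%

⟨phi⟩ = (1/(d₂−d₁)) ∫ phi₀ e^(−cd) dd = phi₀·(e^(−c·d₁) − e^(−c·d₂)) / (c·(d₂−d₁))
e^(−0.33×3.3) = 0.3366; e^(−0.33×4.7) = 0.2120
⟨phi⟩ = 0.57 × (0.3366 − 0.2120) / (0.33 × 1.4) = 0.57 × 0.2695 = 0.1536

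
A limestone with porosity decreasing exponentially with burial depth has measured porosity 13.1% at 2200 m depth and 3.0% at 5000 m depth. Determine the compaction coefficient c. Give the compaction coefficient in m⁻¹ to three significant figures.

Working in km (1 km = 1000 m; c in km⁻¹ = c in m⁻¹ × 1000):
Athy: phi(Z) = phi₀ e^(−cZ) ⇒ phi₁/phi₂ = e^{c(Z₂−Z₁)} ⇒ c = ln(phi₁/phi₂)/(Z₂−Z₁)
c = ln(0.131/0.03) / (5 − 2.2) = ln(4.367) / 2.8 = 1.4740 / 2.8 = 0.5264 km⁻¹

0.000526 m⁻¹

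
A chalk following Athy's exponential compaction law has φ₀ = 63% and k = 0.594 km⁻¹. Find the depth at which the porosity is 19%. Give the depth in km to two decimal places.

Invert Athy's law: Z = ln(φ₀/φ) / k
Z = ln(0.63/0.19) / 0.594 = ln(3.316) / 0.594 = 1.1987 / 0.594 = 2.018 km

2.02 km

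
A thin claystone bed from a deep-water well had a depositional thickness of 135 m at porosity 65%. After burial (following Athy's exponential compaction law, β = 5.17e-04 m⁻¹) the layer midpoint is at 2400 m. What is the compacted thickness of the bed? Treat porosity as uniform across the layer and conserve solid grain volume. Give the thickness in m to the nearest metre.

58 m

Working in km (1 km = 1000 m; β in km⁻¹ = β in m⁻¹ × 1000):
Porosity at 2.4 km: phi = 0.65·exp(−0.517×2.4) = 0.1879
Solid-volume conservation: h(1−phi) = h₀(1−phi₀) ⇒ h = h₀·(1−phi₀)/(1−phi)
h = 0.135 × (1 − 0.65)/(1 − 0.1879) = 0.135 × 0.4310 = 0.0582 km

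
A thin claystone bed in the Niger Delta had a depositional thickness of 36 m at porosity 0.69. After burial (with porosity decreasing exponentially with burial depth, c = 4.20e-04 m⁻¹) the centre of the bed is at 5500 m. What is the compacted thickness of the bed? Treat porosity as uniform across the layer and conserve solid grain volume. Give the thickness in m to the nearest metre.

Working in km (1 km = 1000 m; c in km⁻¹ = c in m⁻¹ × 1000):
Porosity at 5.5 km: n = 0.69·exp(−0.42×5.5) = 0.0685
Solid-volume conservation: h(1−n) = h₀(1−n₀) ⇒ h = h₀·(1−n₀)/(1−n)
h = 0.036 × (1 − 0.69)/(1 − 0.0685) = 0.036 × 0.3328 = 0.0120 km

12 m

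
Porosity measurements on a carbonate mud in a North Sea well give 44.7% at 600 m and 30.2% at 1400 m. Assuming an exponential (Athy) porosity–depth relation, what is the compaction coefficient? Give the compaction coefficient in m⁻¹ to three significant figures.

Working in km (1 km = 1000 m; β in km⁻¹ = β in m⁻¹ × 1000):
Athy: φ(z) = φ₀ e^(−βz) ⇒ φ₁/φ₂ = e^{β(z₂−z₁)} ⇒ β = ln(φ₁/φ₂)/(z₂−z₁)
β = ln(0.447/0.302) / (1.4 − 0.6) = ln(1.48) / 0.8 = 0.3921 / 0.8 = 0.4902 km⁻¹

0.000490 m⁻¹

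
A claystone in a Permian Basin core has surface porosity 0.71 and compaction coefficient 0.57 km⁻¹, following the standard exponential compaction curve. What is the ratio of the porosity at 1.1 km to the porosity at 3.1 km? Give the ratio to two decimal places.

3.13

phi(Z₁)/phi(Z₂) = e^(−c·Z₁)/e^(−c·Z₂) = e^{c(Z₂−Z₁)}
= exp(0.57 × 2) = exp(1.14) = 3.1268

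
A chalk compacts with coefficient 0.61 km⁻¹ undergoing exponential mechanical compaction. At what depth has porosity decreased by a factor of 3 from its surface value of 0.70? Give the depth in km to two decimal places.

φ/φ₀ = 1/3 ⇒ exp(−c·z) = 1/3 ⇒ z = ln(3) / c
z = 1.0986 / 0.61 = 1.801 km

1.80 km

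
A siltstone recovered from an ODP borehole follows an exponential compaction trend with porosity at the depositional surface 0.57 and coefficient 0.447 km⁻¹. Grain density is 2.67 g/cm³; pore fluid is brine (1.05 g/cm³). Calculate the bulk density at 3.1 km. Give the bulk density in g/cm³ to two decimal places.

Porosity at depth: n = 0.57·exp(−0.447×3.1) = 0.57×0.2501 = 0.1426
Bulk density: ρ_b = (1−n)ρ_g + n·ρ_f = 0.8574×2.67 + 0.1426×1.05
       = 2.289 + 0.150 = 2.439 g/cm³

2.44 g/cm³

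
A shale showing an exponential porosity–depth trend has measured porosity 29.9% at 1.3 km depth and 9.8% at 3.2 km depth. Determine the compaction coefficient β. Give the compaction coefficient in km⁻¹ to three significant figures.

Athy: n(z) = n₀ e^(−βz) ⇒ n₁/n₂ = e^{β(z₂−z₁)} ⇒ β = ln(n₁/n₂)/(z₂−z₁)
β = ln(0.299/0.098) / (3.2 − 1.3) = ln(3.051) / 1.9 = 1.1155 / 1.9 = 0.5871 km⁻¹

0.587 km⁻¹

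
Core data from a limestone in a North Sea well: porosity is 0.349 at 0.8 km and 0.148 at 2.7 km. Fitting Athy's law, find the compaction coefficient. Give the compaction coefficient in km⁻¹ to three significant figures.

Athy: φ(d) = φ₀ e^(−kd) ⇒ φ₁/φ₂ = e^{k(d₂−d₁)} ⇒ k = ln(φ₁/φ₂)/(d₂−d₁)
k = ln(0.349/0.148) / (2.7 − 0.8) = ln(2.358) / 1.9 = 0.8579 / 1.9 = 0.4515 km⁻¹

0.452 km⁻¹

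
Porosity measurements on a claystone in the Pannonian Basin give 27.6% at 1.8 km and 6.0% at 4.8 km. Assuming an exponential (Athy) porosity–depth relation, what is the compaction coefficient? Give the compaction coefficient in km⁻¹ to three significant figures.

0.509 km⁻¹

Athy: phi(z) = phi₀ e^(−βz) ⇒ phi₁/phi₂ = e^{β(z₂−z₁)} ⇒ β = ln(phi₁/phi₂)/(z₂−z₁)
β = ln(0.276/0.06) / (4.8 − 1.8) = ln(4.6) / 3 = 1.5261 / 3 = 0.5087 km⁻¹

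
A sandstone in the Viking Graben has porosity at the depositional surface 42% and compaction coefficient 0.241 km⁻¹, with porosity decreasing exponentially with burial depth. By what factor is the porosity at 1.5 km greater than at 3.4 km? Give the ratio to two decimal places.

n(d₁)/n(d₂) = e^(−c·d₁)/e^(−c·d₂) = e^{c(d₂−d₁)}
= exp(0.241 × 1.9) = exp(0.4579) = 1.5808

1.58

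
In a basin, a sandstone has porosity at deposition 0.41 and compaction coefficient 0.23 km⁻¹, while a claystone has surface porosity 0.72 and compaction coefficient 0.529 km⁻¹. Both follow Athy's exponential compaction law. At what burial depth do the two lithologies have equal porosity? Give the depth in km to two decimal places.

1.88 km

Set n₀ₐ e^(−kₐd) = n₀ᵦ e^(−kᵦd) ⇒ ln(n₀ₐ/n₀ᵦ) = (kₐ − kᵦ)·d
d = ln(0.41/0.72) / (0.23 − 0.529) = -0.5631 / -0.299 = 1.883 km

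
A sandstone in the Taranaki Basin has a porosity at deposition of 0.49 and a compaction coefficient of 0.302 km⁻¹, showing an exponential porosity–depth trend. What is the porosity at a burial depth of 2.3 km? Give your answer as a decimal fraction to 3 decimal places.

0.245

n = n₀·exp(−β·Z) = 0.49 × exp(−0.302 × 2.3) = 0.49 × exp(−0.6946)
  = 0.49 × 0.4993 = 0.2446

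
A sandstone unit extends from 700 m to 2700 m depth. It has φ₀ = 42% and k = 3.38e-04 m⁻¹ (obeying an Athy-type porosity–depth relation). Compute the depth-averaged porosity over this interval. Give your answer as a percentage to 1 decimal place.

24.1%

Working in km (1 km = 1000 m; k in km⁻¹ = k in m⁻¹ × 1000):
⟨φ⟩ = (1/(z₂−z₁)) ∫ φ₀ e^(−kz) dz = φ₀·(e^(−k·z₁) − e^(−k·z₂)) / (k·(z₂−z₁))
e^(−0.338×0.7) = 0.7893; e^(−0.338×2.7) = 0.4015
⟨φ⟩ = 0.42 × (0.7893 − 0.4015) / (0.338 × 2) = 0.42 × 0.5737 = 0.2410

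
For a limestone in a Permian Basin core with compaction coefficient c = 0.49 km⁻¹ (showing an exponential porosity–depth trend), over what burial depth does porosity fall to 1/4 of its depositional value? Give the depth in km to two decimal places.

phi/phi₀ = 1/4 ⇒ exp(−c·z) = 1/4 ⇒ z = ln(4) / c
z = 1.3863 / 0.49 = 2.829 km

2.83 km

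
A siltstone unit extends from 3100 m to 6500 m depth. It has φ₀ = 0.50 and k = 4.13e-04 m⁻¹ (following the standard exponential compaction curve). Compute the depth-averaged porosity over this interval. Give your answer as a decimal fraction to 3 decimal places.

Working in km (1 km = 1000 m; k in km⁻¹ = k in m⁻¹ × 1000):
⟨φ⟩ = (1/(d₂−d₁)) ∫ φ₀ e^(−kd) dd = φ₀·(e^(−k·d₁) − e^(−k·d₂)) / (k·(d₂−d₁))
e^(−0.413×3.1) = 0.2780; e^(−0.413×6.5) = 0.0683
⟨φ⟩ = 0.5 × (0.2780 − 0.0683) / (0.413 × 3.4) = 0.5 × 0.1493 = 0.0747

0.075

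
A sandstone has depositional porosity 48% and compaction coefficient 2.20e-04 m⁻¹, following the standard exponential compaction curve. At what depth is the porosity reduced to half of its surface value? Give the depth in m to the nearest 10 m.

3150 m

Working in km (1 km = 1000 m; c in km⁻¹ = c in m⁻¹ × 1000):
n/n₀ = 1/2 ⇒ exp(−c·d) = 1/2 ⇒ d = ln(2) / c
d = 0.6931 / 0.22 = 3.151 km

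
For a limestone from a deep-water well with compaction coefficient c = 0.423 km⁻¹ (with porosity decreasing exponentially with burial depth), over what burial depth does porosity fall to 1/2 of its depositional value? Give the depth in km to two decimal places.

n/n₀ = 1/2 ⇒ exp(−c·z) = 1/2 ⇒ z = ln(2) / c
z = 0.6931 / 0.423 = 1.639 km

1.64 km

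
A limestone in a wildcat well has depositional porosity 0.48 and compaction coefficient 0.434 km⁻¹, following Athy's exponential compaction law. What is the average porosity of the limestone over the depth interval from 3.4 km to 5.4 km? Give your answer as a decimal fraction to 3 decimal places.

0.073

⟨n⟩ = (1/(d₂−d₁)) ∫ n₀ e^(−kd) dd = n₀·(e^(−k·d₁) − e^(−k·d₂)) / (k·(d₂−d₁))
e^(−0.434×3.4) = 0.2286; e^(−0.434×5.4) = 0.0960
⟨n⟩ = 0.48 × (0.2286 − 0.0960) / (0.434 × 2) = 0.48 × 0.1528 = 0.0734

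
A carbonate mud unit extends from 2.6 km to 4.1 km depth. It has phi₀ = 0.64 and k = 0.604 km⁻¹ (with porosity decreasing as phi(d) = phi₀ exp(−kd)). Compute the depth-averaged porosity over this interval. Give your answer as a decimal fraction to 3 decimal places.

⟨phi⟩ = (1/(d₂−d₁)) ∫ phi₀ e^(−kd) dd = phi₀·(e^(−k·d₁) − e^(−k·d₂)) / (k·(d₂−d₁))
e^(−0.604×2.6) = 0.2080; e^(−0.604×4.1) = 0.0840
⟨phi⟩ = 0.64 × (0.2080 − 0.0840) / (0.604 × 1.5) = 0.64 × 0.1368 = 0.0875

0.088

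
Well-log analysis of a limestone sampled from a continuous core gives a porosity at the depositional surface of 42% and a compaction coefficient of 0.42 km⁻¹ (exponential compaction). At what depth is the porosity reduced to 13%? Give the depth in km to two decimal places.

Invert Athy's law: Z = ln(n₀/n) / c
Z = ln(0.42/0.13) / 0.42 = ln(3.231) / 0.42 = 1.1727 / 0.42 = 2.792 km

2.79 km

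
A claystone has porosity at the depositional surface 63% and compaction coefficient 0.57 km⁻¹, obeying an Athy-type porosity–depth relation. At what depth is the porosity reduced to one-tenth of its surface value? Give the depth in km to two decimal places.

4.04 km

phi/phi₀ = 1/10 ⇒ exp(−k·d) = 1/10 ⇒ d = ln(10) / k
d = 2.3026 / 0.57 = 4.040 km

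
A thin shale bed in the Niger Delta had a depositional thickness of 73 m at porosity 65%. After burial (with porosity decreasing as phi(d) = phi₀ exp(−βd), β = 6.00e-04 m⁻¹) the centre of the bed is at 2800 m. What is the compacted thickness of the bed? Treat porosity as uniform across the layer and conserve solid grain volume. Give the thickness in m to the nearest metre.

29 m

Working in km (1 km = 1000 m; β in km⁻¹ = β in m⁻¹ × 1000):
Porosity at 2.8 km: phi = 0.65·exp(−0.6×2.8) = 0.1211
Solid-volume conservation: h(1−phi) = h₀(1−phi₀) ⇒ h = h₀·(1−phi₀)/(1−phi)
h = 0.073 × (1 − 0.65)/(1 − 0.1211) = 0.073 × 0.3982 = 0.0291 km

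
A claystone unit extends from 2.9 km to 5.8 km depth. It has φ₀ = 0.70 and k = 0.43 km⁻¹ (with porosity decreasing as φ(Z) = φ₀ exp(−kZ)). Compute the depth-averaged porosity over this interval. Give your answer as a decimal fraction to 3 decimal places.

0.115

⟨φ⟩ = (1/(Z₂−Z₁)) ∫ φ₀ e^(−kZ) dZ = φ₀·(e^(−k·Z₁) − e^(−k·Z₂)) / (k·(Z₂−Z₁))
e^(−0.43×2.9) = 0.2874; e^(−0.43×5.8) = 0.0826
⟨φ⟩ = 0.7 × (0.2874 − 0.0826) / (0.43 × 2.9) = 0.7 × 0.1642 = 0.1150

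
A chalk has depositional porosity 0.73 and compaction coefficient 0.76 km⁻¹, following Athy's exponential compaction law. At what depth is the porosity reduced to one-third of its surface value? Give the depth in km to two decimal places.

1.45 km

n/n₀ = 1/3 ⇒ exp(−k·d) = 1/3 ⇒ d = ln(3) / k
d = 1.0986 / 0.76 = 1.446 km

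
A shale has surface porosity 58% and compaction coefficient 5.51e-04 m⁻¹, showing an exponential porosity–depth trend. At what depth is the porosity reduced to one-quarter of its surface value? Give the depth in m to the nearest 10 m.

2520 m

Working in km (1 km = 1000 m; c in km⁻¹ = c in m⁻¹ × 1000):
n/n₀ = 1/4 ⇒ exp(−c·Z) = 1/4 ⇒ Z = ln(4) / c
Z = 1.3863 / 0.551 = 2.516 km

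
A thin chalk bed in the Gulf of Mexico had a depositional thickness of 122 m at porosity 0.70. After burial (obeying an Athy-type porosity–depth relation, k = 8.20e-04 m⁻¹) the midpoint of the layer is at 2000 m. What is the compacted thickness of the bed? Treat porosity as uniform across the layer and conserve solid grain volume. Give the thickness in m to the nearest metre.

42 m

Working in km (1 km = 1000 m; k in km⁻¹ = k in m⁻¹ × 1000):
Porosity at 2 km: n = 0.7·exp(−0.82×2) = 0.1358
Solid-volume conservation: h(1−n) = h₀(1−n₀) ⇒ h = h₀·(1−n₀)/(1−n)
h = 0.122 × (1 − 0.7)/(1 − 0.1358) = 0.122 × 0.3471 = 0.0424 km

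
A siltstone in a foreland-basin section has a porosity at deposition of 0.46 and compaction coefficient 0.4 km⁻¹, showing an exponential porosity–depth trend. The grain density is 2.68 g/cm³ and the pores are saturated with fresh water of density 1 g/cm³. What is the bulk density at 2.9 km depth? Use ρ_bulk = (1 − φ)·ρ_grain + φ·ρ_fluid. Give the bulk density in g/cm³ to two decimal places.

2.44 g/cm³

Porosity at depth: φ = 0.46·exp(−0.4×2.9) = 0.46×0.3135 = 0.1442
Bulk density: ρ_b = (1−φ)ρ_g + φ·ρ_f = 0.8558×2.68 + 0.1442×1
       = 2.294 + 0.144 = 2.438 g/cm³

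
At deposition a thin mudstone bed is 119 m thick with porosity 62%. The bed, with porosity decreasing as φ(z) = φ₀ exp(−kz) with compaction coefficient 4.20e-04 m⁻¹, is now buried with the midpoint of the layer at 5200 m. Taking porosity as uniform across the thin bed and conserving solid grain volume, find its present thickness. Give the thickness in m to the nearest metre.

Working in km (1 km = 1000 m; k in km⁻¹ = k in m⁻¹ × 1000):
Porosity at 5.2 km: φ = 0.62·exp(−0.42×5.2) = 0.0698
Solid-volume conservation: h(1−φ) = h₀(1−φ₀) ⇒ h = h₀·(1−φ₀)/(1−φ)
h = 0.119 × (1 − 0.62)/(1 − 0.0698) = 0.119 × 0.4085 = 0.0486 km

49 m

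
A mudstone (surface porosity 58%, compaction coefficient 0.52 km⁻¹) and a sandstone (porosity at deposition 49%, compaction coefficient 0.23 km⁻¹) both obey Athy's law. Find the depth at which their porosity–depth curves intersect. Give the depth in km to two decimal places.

Set n₀ₐ e^(−kₐd) = n₀ᵦ e^(−kᵦd) ⇒ ln(n₀ₐ/n₀ᵦ) = (kₐ − kᵦ)·d
d = ln(0.58/0.49) / (0.52 − 0.23) = 0.1686 / 0.29 = 0.581 km

0.58 km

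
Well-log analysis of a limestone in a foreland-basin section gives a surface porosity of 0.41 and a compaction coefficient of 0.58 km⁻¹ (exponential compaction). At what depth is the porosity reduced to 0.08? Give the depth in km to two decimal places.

2.82 km

Invert Athy's law: z = ln(φ₀/φ) / β
z = ln(0.41/0.08) / 0.58 = ln(5.125) / 0.58 = 1.6341 / 0.58 = 2.817 km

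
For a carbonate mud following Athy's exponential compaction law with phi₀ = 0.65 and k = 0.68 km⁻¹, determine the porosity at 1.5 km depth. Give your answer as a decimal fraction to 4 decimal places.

0.2344

phi = phi₀·exp(−k·Z) = 0.65 × exp(−0.68 × 1.5) = 0.65 × exp(−1.02)
  = 0.65 × 0.3606 = 0.2344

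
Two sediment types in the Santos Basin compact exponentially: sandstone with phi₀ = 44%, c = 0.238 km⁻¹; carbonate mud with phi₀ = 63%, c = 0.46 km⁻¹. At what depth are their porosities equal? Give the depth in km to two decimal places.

1.62 km

Set phi₀ₐ e^(−cₐd) = phi₀ᵦ e^(−cᵦd) ⇒ ln(phi₀ₐ/phi₀ᵦ) = (cₐ − cᵦ)·d
d = ln(0.44/0.63) / (0.238 − 0.46) = -0.3589 / -0.222 = 1.617 km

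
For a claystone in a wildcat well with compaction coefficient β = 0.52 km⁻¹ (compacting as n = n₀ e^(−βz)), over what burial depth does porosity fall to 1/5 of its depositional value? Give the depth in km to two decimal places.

n/n₀ = 1/5 ⇒ exp(−β·z) = 1/5 ⇒ z = ln(5) / β
z = 1.6094 / 0.52 = 3.095 km

3.10 km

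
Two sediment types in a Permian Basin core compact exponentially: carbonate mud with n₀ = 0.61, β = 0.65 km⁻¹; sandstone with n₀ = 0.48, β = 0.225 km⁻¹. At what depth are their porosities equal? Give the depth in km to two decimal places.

Set n₀ₐ e^(−βₐZ) = n₀ᵦ e^(−βᵦZ) ⇒ ln(n₀ₐ/n₀ᵦ) = (βₐ − βᵦ)·Z
Z = ln(0.61/0.48) / (0.65 − 0.225) = 0.2397 / 0.425 = 0.564 km

0.56 km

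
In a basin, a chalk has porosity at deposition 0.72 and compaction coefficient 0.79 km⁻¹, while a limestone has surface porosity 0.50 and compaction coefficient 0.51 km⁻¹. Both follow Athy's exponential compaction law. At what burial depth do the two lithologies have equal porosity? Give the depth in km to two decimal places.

1.30 km

Set φ₀ₐ e^(−kₐZ) = φ₀ᵦ e^(−kᵦZ) ⇒ ln(φ₀ₐ/φ₀ᵦ) = (kₐ − kᵦ)·Z
Z = ln(0.72/0.5) / (0.79 − 0.51) = 0.3646 / 0.28 = 1.302 km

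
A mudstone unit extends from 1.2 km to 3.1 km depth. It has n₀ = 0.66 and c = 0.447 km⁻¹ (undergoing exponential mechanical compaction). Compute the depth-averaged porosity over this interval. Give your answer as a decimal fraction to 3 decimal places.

0.260

⟨n⟩ = (1/(Z₂−Z₁)) ∫ n₀ e^(−cZ) dZ = n₀·(e^(−c·Z₁) − e^(−c·Z₂)) / (c·(Z₂−Z₁))
e^(−0.447×1.2) = 0.5848; e^(−0.447×3.1) = 0.2501
⟨n⟩ = 0.66 × (0.5848 − 0.2501) / (0.447 × 1.9) = 0.66 × 0.3941 = 0.2601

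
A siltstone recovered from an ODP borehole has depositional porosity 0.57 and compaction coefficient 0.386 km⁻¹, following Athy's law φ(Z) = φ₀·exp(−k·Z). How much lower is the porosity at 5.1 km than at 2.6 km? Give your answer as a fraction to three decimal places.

0.129

φ(2.6) = 0.57·e^(−0.386×2.6) = 0.2089
φ(5.1) = 0.57·e^(−0.386×5.1) = 0.0796
Δφ = 0.2089 − 0.0796 = 0.1293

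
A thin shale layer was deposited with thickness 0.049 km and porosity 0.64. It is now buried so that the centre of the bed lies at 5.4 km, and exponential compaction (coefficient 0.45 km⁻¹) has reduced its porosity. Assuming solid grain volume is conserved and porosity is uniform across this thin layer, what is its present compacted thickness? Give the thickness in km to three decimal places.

Porosity at 5.4 km: n = 0.64·exp(−0.45×5.4) = 0.0563
Solid-volume conservation: h(1−n) = h₀(1−n₀) ⇒ h = h₀·(1−n₀)/(1−n)
h = 0.049 × (1 − 0.64)/(1 − 0.0563) = 0.049 × 0.3815 = 0.0187 km

0.019 km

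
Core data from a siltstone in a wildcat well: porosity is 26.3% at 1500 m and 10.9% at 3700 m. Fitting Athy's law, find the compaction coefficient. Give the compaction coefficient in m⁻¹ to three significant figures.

Working in km (1 km = 1000 m; β in km⁻¹ = β in m⁻¹ × 1000):
Athy: φ(d) = φ₀ e^(−βd) ⇒ φ₁/φ₂ = e^{β(d₂−d₁)} ⇒ β = ln(φ₁/φ₂)/(d₂−d₁)
β = ln(0.263/0.109) / (3.7 − 1.5) = ln(2.413) / 2.2 = 0.8808 / 2.2 = 0.4004 km⁻¹

0.000400 m⁻¹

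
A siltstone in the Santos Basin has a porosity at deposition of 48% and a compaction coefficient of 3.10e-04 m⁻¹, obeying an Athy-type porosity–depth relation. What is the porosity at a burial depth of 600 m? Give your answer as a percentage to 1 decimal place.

39.9%

Working in km (1 km = 1000 m; β in km⁻¹ = β in m⁻¹ × 1000):
n = n₀·exp(−β·z) = 0.48 × exp(−0.31 × 0.6) = 0.48 × exp(−0.186)
  = 0.48 × 0.8303 = 0.3985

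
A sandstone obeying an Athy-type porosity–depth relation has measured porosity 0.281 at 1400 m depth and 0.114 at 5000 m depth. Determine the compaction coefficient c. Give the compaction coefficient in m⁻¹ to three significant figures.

Working in km (1 km = 1000 m; c in km⁻¹ = c in m⁻¹ × 1000):
Athy: φ(Z) = φ₀ e^(−cZ) ⇒ φ₁/φ₂ = e^{c(Z₂−Z₁)} ⇒ c = ln(φ₁/φ₂)/(Z₂−Z₁)
c = ln(0.281/0.114) / (5 − 1.4) = ln(2.465) / 3.6 = 0.9022 / 3.6 = 0.2506 km⁻¹

0.000251 m⁻¹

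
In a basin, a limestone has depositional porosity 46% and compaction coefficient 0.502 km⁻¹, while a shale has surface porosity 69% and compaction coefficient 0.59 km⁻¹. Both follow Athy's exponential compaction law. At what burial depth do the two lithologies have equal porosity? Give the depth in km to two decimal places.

Set n₀ₐ e^(−kₐz) = n₀ᵦ e^(−kᵦz) ⇒ ln(n₀ₐ/n₀ᵦ) = (kₐ − kᵦ)·z
z = ln(0.46/0.69) / (0.502 − 0.59) = -0.4055 / -0.088 = 4.608 km

4.61 km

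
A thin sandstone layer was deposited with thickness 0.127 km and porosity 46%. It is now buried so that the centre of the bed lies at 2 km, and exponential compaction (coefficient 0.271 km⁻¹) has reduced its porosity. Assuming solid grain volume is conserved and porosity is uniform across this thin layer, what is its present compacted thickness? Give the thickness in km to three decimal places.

Porosity at 2 km: phi = 0.46·exp(−0.271×2) = 0.2675
Solid-volume conservation: h(1−phi) = h₀(1−phi₀) ⇒ h = h₀·(1−phi₀)/(1−phi)
h = 0.127 × (1 − 0.46)/(1 − 0.2675) = 0.127 × 0.7372 = 0.0936 km

0.094 km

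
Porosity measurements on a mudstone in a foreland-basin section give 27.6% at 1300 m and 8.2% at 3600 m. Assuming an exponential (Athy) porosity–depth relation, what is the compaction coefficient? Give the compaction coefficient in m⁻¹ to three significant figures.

0.000528 m⁻¹

Working in km (1 km = 1000 m; c in km⁻¹ = c in m⁻¹ × 1000):
Athy: n(Z) = n₀ e^(−cZ) ⇒ n₁/n₂ = e^{c(Z₂−Z₁)} ⇒ c = ln(n₁/n₂)/(Z₂−Z₁)
c = ln(0.276/0.082) / (3.6 − 1.3) = ln(3.366) / 2.3 = 1.2137 / 2.3 = 0.5277 km⁻¹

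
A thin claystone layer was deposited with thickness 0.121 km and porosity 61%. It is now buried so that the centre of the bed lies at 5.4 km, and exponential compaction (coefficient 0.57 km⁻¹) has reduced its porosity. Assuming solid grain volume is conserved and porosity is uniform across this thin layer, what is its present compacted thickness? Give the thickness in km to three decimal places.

0.049 km

Porosity at 5.4 km: n = 0.61·exp(−0.57×5.4) = 0.0281
Solid-volume conservation: h(1−n) = h₀(1−n₀) ⇒ h = h₀·(1−n₀)/(1−n)
h = 0.121 × (1 − 0.61)/(1 − 0.0281) = 0.121 × 0.4013 = 0.0486 km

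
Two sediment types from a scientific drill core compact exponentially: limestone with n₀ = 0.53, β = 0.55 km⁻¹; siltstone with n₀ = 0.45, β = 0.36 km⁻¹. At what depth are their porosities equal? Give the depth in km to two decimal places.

Set n₀ₐ e^(−βₐd) = n₀ᵦ e^(−βᵦd) ⇒ ln(n₀ₐ/n₀ᵦ) = (βₐ − βᵦ)·d
d = ln(0.53/0.45) / (0.55 − 0.36) = 0.1636 / 0.19 = 0.861 km

0.86 km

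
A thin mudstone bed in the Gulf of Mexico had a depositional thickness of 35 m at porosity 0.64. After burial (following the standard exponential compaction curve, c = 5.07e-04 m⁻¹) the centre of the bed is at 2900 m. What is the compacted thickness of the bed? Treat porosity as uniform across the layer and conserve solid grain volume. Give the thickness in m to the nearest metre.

15 m

Working in km (1 km = 1000 m; c in km⁻¹ = c in m⁻¹ × 1000):
Porosity at 2.9 km: n = 0.64·exp(−0.507×2.9) = 0.1471
Solid-volume conservation: h(1−n) = h₀(1−n₀) ⇒ h = h₀·(1−n₀)/(1−n)
h = 0.035 × (1 − 0.64)/(1 − 0.1471) = 0.035 × 0.4221 = 0.0148 km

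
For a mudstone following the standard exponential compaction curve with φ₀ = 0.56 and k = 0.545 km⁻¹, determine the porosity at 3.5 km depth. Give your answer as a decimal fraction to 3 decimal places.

0.083

φ = φ₀·exp(−k·z) = 0.56 × exp(−0.545 × 3.5) = 0.56 × exp(−1.908)
  = 0.56 × 0.1485 = 0.0831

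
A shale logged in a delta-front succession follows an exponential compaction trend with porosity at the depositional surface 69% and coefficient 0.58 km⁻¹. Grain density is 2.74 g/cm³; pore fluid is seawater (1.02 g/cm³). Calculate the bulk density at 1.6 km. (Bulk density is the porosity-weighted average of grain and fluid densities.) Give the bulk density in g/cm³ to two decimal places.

2.27 g/cm³

Porosity at depth: n = 0.69·exp(−0.58×1.6) = 0.69×0.3953 = 0.2728
Bulk density: ρ_b = (1−n)ρ_g + n·ρ_f = 0.7272×2.74 + 0.2728×1.02
       = 1.993 + 0.278 = 2.271 g/cm³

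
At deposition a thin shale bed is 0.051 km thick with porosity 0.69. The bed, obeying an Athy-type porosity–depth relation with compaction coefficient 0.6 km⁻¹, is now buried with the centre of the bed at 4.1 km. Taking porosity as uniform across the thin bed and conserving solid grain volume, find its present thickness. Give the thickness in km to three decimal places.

0.017 km

Porosity at 4.1 km: n = 0.69·exp(−0.6×4.1) = 0.0590
Solid-volume conservation: h(1−n) = h₀(1−n₀) ⇒ h = h₀·(1−n₀)/(1−n)
h = 0.051 × (1 − 0.69)/(1 − 0.0590) = 0.051 × 0.3294 = 0.0168 km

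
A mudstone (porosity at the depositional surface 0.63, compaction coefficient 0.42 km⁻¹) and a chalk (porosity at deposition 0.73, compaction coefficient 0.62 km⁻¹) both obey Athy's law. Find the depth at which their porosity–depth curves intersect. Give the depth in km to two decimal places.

Set phi₀ₐ e^(−cₐZ) = phi₀ᵦ e^(−cᵦZ) ⇒ ln(phi₀ₐ/phi₀ᵦ) = (cₐ − cᵦ)·Z
Z = ln(0.63/0.73) / (0.42 − 0.62) = -0.1473 / -0.2 = 0.737 km

0.74 km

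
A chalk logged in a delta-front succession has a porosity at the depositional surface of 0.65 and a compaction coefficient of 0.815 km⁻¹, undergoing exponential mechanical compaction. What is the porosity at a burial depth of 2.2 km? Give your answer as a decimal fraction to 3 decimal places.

phi = phi₀·exp(−k·d) = 0.65 × exp(−0.815 × 2.2) = 0.65 × exp(−1.793)
  = 0.65 × 0.1665 = 0.1082

0.108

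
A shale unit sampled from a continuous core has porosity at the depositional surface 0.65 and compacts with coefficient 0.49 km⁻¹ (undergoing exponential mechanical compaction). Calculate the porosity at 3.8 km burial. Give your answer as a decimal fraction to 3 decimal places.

0.101

n = n₀·exp(−k·Z) = 0.65 × exp(−0.49 × 3.8) = 0.65 × exp(−1.862)
  = 0.65 × 0.1554 = 0.1010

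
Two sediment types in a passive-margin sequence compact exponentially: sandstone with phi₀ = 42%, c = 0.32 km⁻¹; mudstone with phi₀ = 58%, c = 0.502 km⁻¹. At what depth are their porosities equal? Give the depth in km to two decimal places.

Set phi₀ₐ e^(−cₐz) = phi₀ᵦ e^(−cᵦz) ⇒ ln(phi₀ₐ/phi₀ᵦ) = (cₐ − cᵦ)·z
z = ln(0.42/0.58) / (0.32 − 0.502) = -0.3228 / -0.182 = 1.773 km

1.77 km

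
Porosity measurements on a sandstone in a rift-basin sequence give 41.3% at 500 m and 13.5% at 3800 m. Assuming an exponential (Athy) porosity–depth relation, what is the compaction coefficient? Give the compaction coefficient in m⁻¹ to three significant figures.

0.000339 m⁻¹

Working in km (1 km = 1000 m; k in km⁻¹ = k in m⁻¹ × 1000):
Athy: φ(Z) = φ₀ e^(−kZ) ⇒ φ₁/φ₂ = e^{k(Z₂−Z₁)} ⇒ k = ln(φ₁/φ₂)/(Z₂−Z₁)
k = ln(0.413/0.135) / (3.8 − 0.5) = ln(3.059) / 3.3 = 1.1182 / 3.3 = 0.3388 km⁻¹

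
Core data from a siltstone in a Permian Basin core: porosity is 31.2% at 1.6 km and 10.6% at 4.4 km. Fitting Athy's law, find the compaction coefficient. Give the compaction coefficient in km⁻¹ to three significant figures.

Athy: phi(d) = phi₀ e^(−kd) ⇒ phi₁/phi₂ = e^{k(d₂−d₁)} ⇒ k = ln(phi₁/phi₂)/(d₂−d₁)
k = ln(0.312/0.106) / (4.4 − 1.6) = ln(2.943) / 2.8 = 1.0796 / 2.8 = 0.3856 km⁻¹

0.386 km⁻¹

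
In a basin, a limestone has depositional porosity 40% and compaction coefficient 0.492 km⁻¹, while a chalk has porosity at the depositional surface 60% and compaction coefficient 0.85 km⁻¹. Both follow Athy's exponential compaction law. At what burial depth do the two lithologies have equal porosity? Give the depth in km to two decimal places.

1.13 km

Set phi₀ₐ e^(−βₐZ) = phi₀ᵦ e^(−βᵦZ) ⇒ ln(phi₀ₐ/phi₀ᵦ) = (βₐ − βᵦ)·Z
Z = ln(0.4/0.6) / (0.492 − 0.85) = -0.4055 / -0.358 = 1.133 km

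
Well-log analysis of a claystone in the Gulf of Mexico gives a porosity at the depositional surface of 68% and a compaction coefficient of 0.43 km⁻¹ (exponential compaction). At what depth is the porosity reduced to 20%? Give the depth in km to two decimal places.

Invert Athy's law: Z = ln(phi₀/phi) / β
Z = ln(0.68/0.2) / 0.43 = ln(3.4) / 0.43 = 1.2238 / 0.43 = 2.846 km

2.85 km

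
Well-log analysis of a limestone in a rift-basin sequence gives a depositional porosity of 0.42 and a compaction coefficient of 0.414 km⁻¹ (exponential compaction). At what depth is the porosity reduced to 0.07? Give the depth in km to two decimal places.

Invert Athy's law: z = ln(phi₀/phi) / c
z = ln(0.42/0.07) / 0.414 = ln(6) / 0.414 = 1.7918 / 0.414 = 4.328 km

4.33 km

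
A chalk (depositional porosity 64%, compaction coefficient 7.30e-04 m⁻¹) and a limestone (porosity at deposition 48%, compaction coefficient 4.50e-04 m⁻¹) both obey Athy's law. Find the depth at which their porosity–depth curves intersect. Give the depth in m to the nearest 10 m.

Working in km (1 km = 1000 m; c in km⁻¹ = c in m⁻¹ × 1000):
Set φ₀ₐ e^(−cₐZ) = φ₀ᵦ e^(−cᵦZ) ⇒ ln(φ₀ₐ/φ₀ᵦ) = (cₐ − cᵦ)·Z
Z = ln(0.64/0.48) / (0.73 − 0.45) = 0.2877 / 0.28 = 1.027 km

1030 m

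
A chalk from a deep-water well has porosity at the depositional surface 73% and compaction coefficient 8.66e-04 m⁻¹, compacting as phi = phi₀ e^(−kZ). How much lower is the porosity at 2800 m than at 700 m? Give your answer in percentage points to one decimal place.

33.4 percentage points

Working in km (1 km = 1000 m; k in km⁻¹ = k in m⁻¹ × 1000):
phi(0.7) = 0.73·e^(−0.866×0.7) = 0.3982
phi(2.8) = 0.73·e^(−0.866×2.8) = 0.0646
Δphi = 0.3982 − 0.0646 = 0.3336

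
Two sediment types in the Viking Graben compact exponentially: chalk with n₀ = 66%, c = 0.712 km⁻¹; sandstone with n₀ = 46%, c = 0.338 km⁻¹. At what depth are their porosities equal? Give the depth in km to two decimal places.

Set n₀ₐ e^(−cₐd) = n₀ᵦ e^(−cᵦd) ⇒ ln(n₀ₐ/n₀ᵦ) = (cₐ − cᵦ)·d
d = ln(0.66/0.46) / (0.712 − 0.338) = 0.3610 / 0.374 = 0.965 km

0.97 km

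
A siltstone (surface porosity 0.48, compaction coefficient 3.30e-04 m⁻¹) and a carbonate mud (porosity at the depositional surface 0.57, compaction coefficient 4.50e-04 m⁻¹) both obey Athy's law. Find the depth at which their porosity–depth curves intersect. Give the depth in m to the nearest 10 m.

Working in km (1 km = 1000 m; β in km⁻¹ = β in m⁻¹ × 1000):
Set n₀ₐ e^(−βₐd) = n₀ᵦ e^(−βᵦd) ⇒ ln(n₀ₐ/n₀ᵦ) = (βₐ − βᵦ)·d
d = ln(0.48/0.57) / (0.33 − 0.45) = -0.1719 / -0.12 = 1.432 km

1430 m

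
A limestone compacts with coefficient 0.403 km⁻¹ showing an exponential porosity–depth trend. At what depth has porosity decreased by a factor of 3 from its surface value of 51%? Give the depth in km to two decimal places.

φ/φ₀ = 1/3 ⇒ exp(−β·d) = 1/3 ⇒ d = ln(3) / β
d = 1.0986 / 0.403 = 2.726 km

2.73 km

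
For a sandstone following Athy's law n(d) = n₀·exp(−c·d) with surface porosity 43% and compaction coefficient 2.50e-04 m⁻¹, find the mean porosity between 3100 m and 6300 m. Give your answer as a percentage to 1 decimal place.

13.6%

Working in km (1 km = 1000 m; c in km⁻¹ = c in m⁻¹ × 1000):
⟨n⟩ = (1/(d₂−d₁)) ∫ n₀ e^(−cd) dd = n₀·(e^(−c·d₁) − e^(−c·d₂)) / (c·(d₂−d₁))
e^(−0.25×3.1) = 0.4607; e^(−0.25×6.3) = 0.2070
⟨n⟩ = 0.43 × (0.4607 − 0.2070) / (0.25 × 3.2) = 0.43 × 0.3171 = 0.1364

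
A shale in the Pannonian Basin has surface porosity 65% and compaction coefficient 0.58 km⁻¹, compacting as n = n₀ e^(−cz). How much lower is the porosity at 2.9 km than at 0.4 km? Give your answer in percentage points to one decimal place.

39.5 percentage points

n(0.4) = 0.65·e^(−0.58×0.4) = 0.5154
n(2.9) = 0.65·e^(−0.58×2.9) = 0.1209
Δn = 0.5154 − 0.1209 = 0.3945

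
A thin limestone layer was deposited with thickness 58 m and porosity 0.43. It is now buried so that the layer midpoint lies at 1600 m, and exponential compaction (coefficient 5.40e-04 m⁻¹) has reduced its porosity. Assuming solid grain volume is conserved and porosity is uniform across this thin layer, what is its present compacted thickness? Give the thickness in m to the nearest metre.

40 m

Working in km (1 km = 1000 m; c in km⁻¹ = c in m⁻¹ × 1000):
Porosity at 1.6 km: phi = 0.43·exp(−0.54×1.6) = 0.1812
Solid-volume conservation: h(1−phi) = h₀(1−phi₀) ⇒ h = h₀·(1−phi₀)/(1−phi)
h = 0.058 × (1 − 0.43)/(1 − 0.1812) = 0.058 × 0.6962 = 0.0404 km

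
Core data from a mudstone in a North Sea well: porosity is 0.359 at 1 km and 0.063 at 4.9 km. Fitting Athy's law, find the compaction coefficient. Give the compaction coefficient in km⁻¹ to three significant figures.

Athy: n(Z) = n₀ e^(−kZ) ⇒ n₁/n₂ = e^{k(Z₂−Z₁)} ⇒ k = ln(n₁/n₂)/(Z₂−Z₁)
k = ln(0.359/0.063) / (4.9 − 1) = ln(5.698) / 3.9 = 1.7402 / 3.9 = 0.4462 km⁻¹

0.446 km⁻¹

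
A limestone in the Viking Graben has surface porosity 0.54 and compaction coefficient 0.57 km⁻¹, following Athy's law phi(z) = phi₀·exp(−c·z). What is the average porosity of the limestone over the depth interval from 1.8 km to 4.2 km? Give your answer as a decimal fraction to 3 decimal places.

0.105

⟨phi⟩ = (1/(z₂−z₁)) ∫ phi₀ e^(−cz) dz = phi₀·(e^(−c·z₁) − e^(−c·z₂)) / (c·(z₂−z₁))
e^(−0.57×1.8) = 0.3584; e^(−0.57×4.2) = 0.0913
⟨phi⟩ = 0.54 × (0.3584 − 0.0913) / (0.57 × 2.4) = 0.54 × 0.1953 = 0.1055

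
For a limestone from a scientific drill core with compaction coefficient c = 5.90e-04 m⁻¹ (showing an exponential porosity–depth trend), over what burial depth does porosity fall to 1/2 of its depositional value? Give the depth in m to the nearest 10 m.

Working in km (1 km = 1000 m; c in km⁻¹ = c in m⁻¹ × 1000):
phi/phi₀ = 1/2 ⇒ exp(−c·Z) = 1/2 ⇒ Z = ln(2) / c
Z = 0.6931 / 0.59 = 1.175 km

1170 m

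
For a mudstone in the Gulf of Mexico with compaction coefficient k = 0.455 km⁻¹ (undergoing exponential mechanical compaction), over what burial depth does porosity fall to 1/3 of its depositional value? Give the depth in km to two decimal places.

φ/φ₀ = 1/3 ⇒ exp(−k·d) = 1/3 ⇒ d = ln(3) / k
d = 1.0986 / 0.455 = 2.415 km

2.41 km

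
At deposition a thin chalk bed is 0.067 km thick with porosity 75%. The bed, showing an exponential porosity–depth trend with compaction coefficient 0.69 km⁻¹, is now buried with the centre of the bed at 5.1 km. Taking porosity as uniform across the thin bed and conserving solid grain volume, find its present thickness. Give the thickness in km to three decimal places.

0.017 km

Porosity at 5.1 km: n = 0.75·exp(−0.69×5.1) = 0.0222
Solid-volume conservation: h(1−n) = h₀(1−n₀) ⇒ h = h₀·(1−n₀)/(1−n)
h = 0.067 × (1 − 0.75)/(1 − 0.0222) = 0.067 × 0.2557 = 0.0171 km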